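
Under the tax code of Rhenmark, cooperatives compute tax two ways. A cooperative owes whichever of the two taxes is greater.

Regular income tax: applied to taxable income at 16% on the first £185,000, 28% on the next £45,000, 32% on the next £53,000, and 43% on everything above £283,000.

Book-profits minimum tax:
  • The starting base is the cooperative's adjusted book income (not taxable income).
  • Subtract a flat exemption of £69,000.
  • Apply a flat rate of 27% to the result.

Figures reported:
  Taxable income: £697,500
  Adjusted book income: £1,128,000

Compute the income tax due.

Book-profits minimum tax:
  Base (adjusted book income): £1,128,000
  Less exemption £69,000 → base £1,059,000
  £1,059,000 × 27% = £285,930

Regular income tax:
  £185,000 × 16% = £29,600
  £45,000 × 28% = £12,600
  £53,000 × 32% = £16,960
  £414,500 × 43% = £178,235
  → £237,395

£285,930 > £237,395, so the book-profits minimum tax is the binding amount.

£285,930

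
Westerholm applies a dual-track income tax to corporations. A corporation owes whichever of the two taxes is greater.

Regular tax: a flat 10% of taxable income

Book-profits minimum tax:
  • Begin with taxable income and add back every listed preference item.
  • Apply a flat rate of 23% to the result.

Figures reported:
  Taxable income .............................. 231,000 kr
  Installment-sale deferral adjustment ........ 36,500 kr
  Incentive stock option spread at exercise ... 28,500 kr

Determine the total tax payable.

68,080 kr

Book-profits minimum tax:
  Adjusted income: 231,000 kr + 36,500 kr + 28,500 kr = 296,000 kr
  296,000 kr × 23% = 68,080 kr

Regular tax:
  231,000 kr × 10% = 23,100 kr

68,080 kr > 23,100 kr, so the book-profits minimum tax is the binding amount.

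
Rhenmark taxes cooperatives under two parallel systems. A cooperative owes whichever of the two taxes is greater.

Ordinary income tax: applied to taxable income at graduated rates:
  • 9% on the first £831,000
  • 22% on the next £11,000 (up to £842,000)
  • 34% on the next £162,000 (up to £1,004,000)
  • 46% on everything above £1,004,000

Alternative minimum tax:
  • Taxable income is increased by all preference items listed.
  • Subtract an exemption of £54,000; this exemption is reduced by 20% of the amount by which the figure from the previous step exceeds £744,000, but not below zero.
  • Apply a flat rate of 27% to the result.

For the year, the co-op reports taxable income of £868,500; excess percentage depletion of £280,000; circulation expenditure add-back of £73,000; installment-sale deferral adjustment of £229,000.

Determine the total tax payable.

Alternative minimum tax:
  Adjusted income: £868,500 + £280,000 + £73,000 + £229,000 = £1,450,500
  Exemption: 20% × (£1,450,500 − £744,000) = £141,300 ≥ £54,000, so the exemption is fully phased out
  Base: £1,450,500 − £0 = £1,450,500
  £1,450,500 × 27% = £391,635

Ordinary income tax:
  £831,000 × 9% = £74,790
  £11,000 × 22% = £2,420
  £26,500 × 34% = £9,010
  → £86,220

£391,635 > £86,220, so the alternative minimum tax is the binding amount.

£391,635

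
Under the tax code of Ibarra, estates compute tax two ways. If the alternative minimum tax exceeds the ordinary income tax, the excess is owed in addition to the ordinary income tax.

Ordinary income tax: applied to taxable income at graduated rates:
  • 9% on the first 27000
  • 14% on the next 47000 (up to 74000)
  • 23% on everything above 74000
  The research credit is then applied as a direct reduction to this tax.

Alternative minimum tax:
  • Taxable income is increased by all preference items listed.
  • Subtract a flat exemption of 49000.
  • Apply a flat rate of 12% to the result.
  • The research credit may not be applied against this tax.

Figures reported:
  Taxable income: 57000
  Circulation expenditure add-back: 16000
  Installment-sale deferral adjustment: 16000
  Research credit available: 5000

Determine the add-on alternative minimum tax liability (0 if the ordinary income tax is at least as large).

Ordinary income tax:
  27000 × 9% = 2430
  30000 × 14% = 4200
  → 6630
  Less research credit 5000 → 1630

Alternative minimum tax:
  Adjusted income: 57000 + 16000 + 16000 = 89000
  Less exemption 49000 → base 40000
  40000 × 12% = 4800

Excess of alternative minimum tax over ordinary income tax: 4800 − 1630 = 3170.

3170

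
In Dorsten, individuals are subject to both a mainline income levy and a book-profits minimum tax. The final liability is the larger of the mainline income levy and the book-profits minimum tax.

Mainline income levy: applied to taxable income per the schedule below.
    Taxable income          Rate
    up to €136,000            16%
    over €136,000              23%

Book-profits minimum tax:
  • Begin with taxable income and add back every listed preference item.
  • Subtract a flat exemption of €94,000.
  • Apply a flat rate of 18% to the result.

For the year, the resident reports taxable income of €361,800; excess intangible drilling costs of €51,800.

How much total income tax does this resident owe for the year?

Mainline income levy:
  €136,000 × 16% = €21,760
  €225,800 × 23% = €51,934
  → €73,694

Book-profits minimum tax:
  Adjusted income: €361,800 + €51,800 = €413,600
  Less exemption €94,000 → base €319,600
  €319,600 × 18% = €57,528

€73,694 > €57,528, so the mainline income levy governs.

€73,694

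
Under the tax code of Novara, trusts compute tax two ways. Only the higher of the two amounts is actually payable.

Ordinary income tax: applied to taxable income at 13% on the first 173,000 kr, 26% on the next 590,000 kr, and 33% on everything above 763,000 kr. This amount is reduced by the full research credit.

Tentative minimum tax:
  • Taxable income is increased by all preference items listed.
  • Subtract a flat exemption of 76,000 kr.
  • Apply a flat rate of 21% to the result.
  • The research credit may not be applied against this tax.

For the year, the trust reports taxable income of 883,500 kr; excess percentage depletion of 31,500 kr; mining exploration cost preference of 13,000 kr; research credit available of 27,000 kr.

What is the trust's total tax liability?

188,655 kr

Ordinary income tax:
  173,000 kr × 13% = 22,490 kr
  590,000 kr × 26% = 153,400 kr
  120,500 kr × 33% = 39,765 kr
  → 215,655 kr
  Less research credit 27,000 kr → 188,655 kr

Tentative minimum tax:
  Adjusted income: 883,500 kr + 31,500 kr + 13,000 kr = 928,000 kr
  Less exemption 76,000 kr → base 852,000 kr
  852,000 kr × 21% = 178,920 kr

188,655 kr > 178,920 kr, so the ordinary income tax governs.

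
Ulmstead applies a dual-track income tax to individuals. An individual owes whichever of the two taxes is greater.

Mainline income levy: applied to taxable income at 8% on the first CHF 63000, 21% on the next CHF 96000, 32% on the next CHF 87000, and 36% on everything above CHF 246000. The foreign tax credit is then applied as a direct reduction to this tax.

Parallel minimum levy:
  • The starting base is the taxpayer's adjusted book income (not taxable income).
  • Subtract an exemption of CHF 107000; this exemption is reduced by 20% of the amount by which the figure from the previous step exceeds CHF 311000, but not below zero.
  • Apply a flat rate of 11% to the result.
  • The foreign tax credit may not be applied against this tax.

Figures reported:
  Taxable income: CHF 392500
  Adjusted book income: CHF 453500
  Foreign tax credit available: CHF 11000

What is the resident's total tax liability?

Parallel minimum levy:
  Base (adjusted book income): CHF 453500
  Exemption: CHF 107000 − 20% × (CHF 453500 − CHF 311000) = CHF 107000 − CHF 28500 = CHF 78500
  Base: CHF 453500 − CHF 78500 = CHF 375000
  CHF 375000 × 11% = CHF 41250

Mainline income levy:
  CHF 63000 × 8% = CHF 5040
  CHF 96000 × 21% = CHF 20160
  CHF 87000 × 32% = CHF 27840
  CHF 146500 × 36% = CHF 52740
  → CHF 105780
  Less foreign tax credit CHF 11000 → CHF 94780

CHF 94780 > CHF 41250, so the mainline income levy governs.

CHF 94780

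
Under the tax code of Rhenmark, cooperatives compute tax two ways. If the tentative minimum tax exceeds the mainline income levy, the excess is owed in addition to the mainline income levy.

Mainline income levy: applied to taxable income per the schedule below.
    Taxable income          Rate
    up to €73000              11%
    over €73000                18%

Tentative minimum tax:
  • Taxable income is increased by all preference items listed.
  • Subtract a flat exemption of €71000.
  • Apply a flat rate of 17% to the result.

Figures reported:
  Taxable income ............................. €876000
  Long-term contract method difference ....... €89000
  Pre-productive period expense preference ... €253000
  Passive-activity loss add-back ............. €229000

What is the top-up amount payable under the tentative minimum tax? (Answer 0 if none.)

Tentative minimum tax:
  Adjusted income: €876000 + €89000 + €253000 + €229000 = €1447000
  Less exemption €71000 → base €1376000
  €1376000 × 17% = €233920

Mainline income levy:
  €73000 × 11% = €8030
  €803000 × 18% = €144540
  → €152570

Excess of tentative minimum tax over mainline income levy: €233920 − €152570 = €81350.

€81350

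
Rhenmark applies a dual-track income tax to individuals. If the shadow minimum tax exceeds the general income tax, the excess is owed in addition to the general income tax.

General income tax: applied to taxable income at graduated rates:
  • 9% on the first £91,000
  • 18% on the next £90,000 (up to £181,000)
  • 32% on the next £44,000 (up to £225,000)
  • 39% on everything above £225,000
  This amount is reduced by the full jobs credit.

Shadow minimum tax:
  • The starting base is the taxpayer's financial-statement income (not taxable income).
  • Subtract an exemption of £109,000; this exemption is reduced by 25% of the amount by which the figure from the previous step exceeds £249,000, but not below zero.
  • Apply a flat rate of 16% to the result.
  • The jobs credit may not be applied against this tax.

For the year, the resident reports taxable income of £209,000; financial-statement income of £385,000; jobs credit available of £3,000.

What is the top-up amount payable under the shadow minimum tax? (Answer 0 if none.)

£19,250

Shadow minimum tax:
  Base (financial-statement income): £385,000
  Exemption: £109,000 − 25% × (£385,000 − £249,000) = £109,000 − £34,000 = £75,000
  Base: £385,000 − £75,000 = £310,000
  £310,000 × 16% = £49,600

General income tax:
  £91,000 × 9% = £8,190
  £90,000 × 18% = £16,200
  £28,000 × 32% = £8,960
  → £33,350
  Less jobs credit £3,000 → £30,350

Excess of shadow minimum tax over general income tax: £49,600 − £30,350 = £19,250.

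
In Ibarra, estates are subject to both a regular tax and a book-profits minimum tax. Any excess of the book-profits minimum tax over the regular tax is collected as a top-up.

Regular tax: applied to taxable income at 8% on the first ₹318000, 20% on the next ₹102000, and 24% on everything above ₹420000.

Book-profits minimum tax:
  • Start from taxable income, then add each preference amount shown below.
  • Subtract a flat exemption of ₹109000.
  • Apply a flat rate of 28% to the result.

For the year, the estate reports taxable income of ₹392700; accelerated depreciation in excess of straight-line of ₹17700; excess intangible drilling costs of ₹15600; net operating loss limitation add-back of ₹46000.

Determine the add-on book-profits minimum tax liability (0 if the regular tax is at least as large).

₹61260

Regular tax:
  ₹318000 × 8% = ₹25440
  ₹74700 × 20% = ₹14940
  → ₹40380

Book-profits minimum tax:
  Adjusted income: ₹392700 + ₹17700 + ₹15600 + ₹46000 = ₹472000
  Less exemption ₹109000 → base ₹363000
  ₹363000 × 28% = ₹101640

Excess of book-profits minimum tax over regular tax: ₹101640 − ₹40380 = ₹61260.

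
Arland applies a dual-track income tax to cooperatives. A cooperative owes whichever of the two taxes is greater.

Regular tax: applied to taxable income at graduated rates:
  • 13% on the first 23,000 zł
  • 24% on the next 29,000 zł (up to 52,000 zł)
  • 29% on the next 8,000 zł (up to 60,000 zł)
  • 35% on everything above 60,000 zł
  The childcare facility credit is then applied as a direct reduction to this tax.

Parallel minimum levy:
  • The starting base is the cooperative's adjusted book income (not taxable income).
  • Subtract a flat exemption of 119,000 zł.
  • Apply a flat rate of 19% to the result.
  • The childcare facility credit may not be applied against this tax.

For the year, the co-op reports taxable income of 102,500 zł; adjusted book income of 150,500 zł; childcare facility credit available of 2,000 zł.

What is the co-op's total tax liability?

Regular tax:
  23,000 zł × 13% = 2,990 zł
  29,000 zł × 24% = 6,960 zł
  8,000 zł × 29% = 2,320 zł
  42,500 zł × 35% = 14,875 zł
  → 27,145 zł
  Less childcare facility credit 2,000 zł → 25,145 zł

Parallel minimum levy:
  Base (adjusted book income): 150,500 zł
  Less exemption 119,000 zł → base 31,500 zł
  31,500 zł × 19% = 5,985 zł

25,145 zł > 5,985 zł, so the regular tax governs.

25,145 zł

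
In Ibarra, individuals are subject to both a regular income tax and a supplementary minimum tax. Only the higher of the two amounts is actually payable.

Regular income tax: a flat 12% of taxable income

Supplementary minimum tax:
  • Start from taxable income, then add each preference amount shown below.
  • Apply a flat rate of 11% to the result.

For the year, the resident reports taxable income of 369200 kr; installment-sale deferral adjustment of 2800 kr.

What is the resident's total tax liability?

44304 kr

Supplementary minimum tax:
  Adjusted income: 369200 kr + 2800 kr = 372000 kr
  372000 kr × 11% = 40920 kr

Regular income tax:
  369200 kr × 12% = 44304 kr

44304 kr > 40920 kr, so the regular income tax governs.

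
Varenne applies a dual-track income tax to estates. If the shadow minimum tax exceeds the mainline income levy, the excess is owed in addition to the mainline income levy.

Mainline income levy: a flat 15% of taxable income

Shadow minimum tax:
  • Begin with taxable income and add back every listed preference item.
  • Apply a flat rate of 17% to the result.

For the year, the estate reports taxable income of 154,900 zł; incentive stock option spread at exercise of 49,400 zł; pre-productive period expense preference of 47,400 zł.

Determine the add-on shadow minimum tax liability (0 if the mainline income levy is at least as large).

19,554 zł

Shadow minimum tax:
  Adjusted income: 154,900 zł + 49,400 zł + 47,400 zł = 251,700 zł
  251,700 zł × 17% = 42,789 zł

Mainline income levy:
  154,900 zł × 15% = 23,235 zł

Excess of shadow minimum tax over mainline income levy: 42,789 zł − 23,235 zł = 19,554 zł.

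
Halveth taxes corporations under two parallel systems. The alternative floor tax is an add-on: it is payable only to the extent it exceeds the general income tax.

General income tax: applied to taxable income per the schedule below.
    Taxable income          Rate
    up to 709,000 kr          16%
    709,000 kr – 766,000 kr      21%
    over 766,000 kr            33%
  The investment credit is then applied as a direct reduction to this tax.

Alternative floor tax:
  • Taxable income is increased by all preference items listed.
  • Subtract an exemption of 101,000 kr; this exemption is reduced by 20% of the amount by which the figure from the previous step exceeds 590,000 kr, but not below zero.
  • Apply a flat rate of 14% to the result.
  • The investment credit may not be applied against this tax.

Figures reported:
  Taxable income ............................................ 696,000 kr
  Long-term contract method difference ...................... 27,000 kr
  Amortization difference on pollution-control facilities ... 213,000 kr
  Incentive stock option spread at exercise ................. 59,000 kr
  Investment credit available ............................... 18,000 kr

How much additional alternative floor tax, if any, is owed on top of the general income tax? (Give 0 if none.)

General income tax:
  696,000 kr × 16% = 111,360 kr
  Less investment credit 18,000 kr → 93,360 kr

Alternative floor tax:
  Adjusted income: 696,000 kr + 27,000 kr + 213,000 kr + 59,000 kr = 995,000 kr
  Exemption: 101,000 kr − 20% × (995,000 kr − 590,000 kr) = 101,000 kr − 81,000 kr = 20,000 kr
  Base: 995,000 kr − 20,000 kr = 975,000 kr
  975,000 kr × 14% = 136,500 kr

Excess of alternative floor tax over general income tax: 136,500 kr − 93,360 kr = 43,140 kr.

43,140 kr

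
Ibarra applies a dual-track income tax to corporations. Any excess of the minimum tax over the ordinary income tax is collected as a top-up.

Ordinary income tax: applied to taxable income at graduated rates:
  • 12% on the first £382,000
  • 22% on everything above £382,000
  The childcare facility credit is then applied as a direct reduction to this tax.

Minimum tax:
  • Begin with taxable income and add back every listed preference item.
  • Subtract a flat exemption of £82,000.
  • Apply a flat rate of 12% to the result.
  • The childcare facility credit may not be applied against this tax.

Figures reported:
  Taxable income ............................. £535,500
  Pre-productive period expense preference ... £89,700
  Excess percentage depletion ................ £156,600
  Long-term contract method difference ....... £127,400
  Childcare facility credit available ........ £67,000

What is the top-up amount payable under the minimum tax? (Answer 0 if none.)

£86,654

Ordinary income tax:
  £382,000 × 12% = £45,840
  £153,500 × 22% = £33,770
  → £79,610
  Less childcare facility credit £67,000 → £12,610

Minimum tax:
  Adjusted income: £535,500 + £89,700 + £156,600 + £127,400 = £909,200
  Less exemption £82,000 → base £827,200
  £827,200 × 12% = £99,264

Excess of minimum tax over ordinary income tax: £99,264 − £12,610 = £86,654.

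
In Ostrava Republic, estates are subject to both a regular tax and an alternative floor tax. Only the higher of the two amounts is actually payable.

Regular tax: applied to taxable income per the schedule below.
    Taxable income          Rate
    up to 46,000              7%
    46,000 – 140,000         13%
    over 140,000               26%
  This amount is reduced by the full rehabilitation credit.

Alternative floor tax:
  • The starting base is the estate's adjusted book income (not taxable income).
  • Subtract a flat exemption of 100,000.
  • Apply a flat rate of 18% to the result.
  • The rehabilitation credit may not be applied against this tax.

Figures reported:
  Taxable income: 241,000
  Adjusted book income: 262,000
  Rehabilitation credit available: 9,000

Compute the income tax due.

Regular tax:
  46,000 × 7% = 3,220
  94,000 × 13% = 12,220
  101,000 × 26% = 26,260
  → 41,700
  Less rehabilitation credit 9,000 → 32,700

Alternative floor tax:
  Base (adjusted book income): 262,000
  Less exemption 100,000 → base 162,000
  162,000 × 18% = 29,160

32,700 > 29,160, so the regular tax governs.

32,700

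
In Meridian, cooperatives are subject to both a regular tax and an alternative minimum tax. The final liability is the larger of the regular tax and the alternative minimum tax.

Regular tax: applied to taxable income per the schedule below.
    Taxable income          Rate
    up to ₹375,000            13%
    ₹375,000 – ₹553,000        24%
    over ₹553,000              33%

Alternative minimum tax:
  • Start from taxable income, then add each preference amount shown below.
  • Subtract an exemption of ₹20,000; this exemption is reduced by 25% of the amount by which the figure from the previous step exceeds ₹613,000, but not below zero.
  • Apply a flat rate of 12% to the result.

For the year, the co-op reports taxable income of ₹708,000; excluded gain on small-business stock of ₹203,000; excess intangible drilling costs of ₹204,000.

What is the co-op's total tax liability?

₹142,620

Regular tax:
  ₹375,000 × 13% = ₹48,750
  ₹178,000 × 24% = ₹42,720
  ₹155,000 × 33% = ₹51,150
  → ₹142,620

Alternative minimum tax:
  Adjusted income: ₹708,000 + ₹203,000 + ₹204,000 = ₹1,115,000
  Exemption: 25% × (₹1,115,000 − ₹613,000) = ₹125,500 ≥ ₹20,000, so the exemption is fully phased out
  Base: ₹1,115,000 − ₹0 = ₹1,115,000
  ₹1,115,000 × 12% = ₹133,800

₹142,620 > ₹133,800, so the regular tax governs.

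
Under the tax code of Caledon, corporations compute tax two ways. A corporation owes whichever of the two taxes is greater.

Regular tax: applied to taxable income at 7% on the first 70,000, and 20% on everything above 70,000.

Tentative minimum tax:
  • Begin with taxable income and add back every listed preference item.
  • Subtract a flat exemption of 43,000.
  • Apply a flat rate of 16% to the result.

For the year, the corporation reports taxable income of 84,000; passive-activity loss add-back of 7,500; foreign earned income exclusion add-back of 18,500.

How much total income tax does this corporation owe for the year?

10,720

Tentative minimum tax:
  Adjusted income: 84,000 + 7,500 + 18,500 = 110,000
  Less exemption 43,000 → base 67,000
  67,000 × 16% = 10,720

Regular tax:
  70,000 × 7% = 4,900
  14,000 × 20% = 2,800
  → 7,700

10,720 > 7,700, so the tentative minimum tax is the binding amount.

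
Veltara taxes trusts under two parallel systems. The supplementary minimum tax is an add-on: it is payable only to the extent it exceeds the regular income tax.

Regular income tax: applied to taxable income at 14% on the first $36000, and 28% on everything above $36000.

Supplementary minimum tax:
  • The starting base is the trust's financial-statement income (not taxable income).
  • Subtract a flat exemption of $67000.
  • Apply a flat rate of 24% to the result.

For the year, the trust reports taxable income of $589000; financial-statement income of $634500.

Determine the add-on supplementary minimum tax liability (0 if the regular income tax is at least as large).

Regular income tax:
  $36000 × 14% = $5040
  $553000 × 28% = $154840
  → $159880

Supplementary minimum tax:
  Base (financial-statement income): $634500
  Less exemption $67000 → base $567500
  $567500 × 24% = $136200

$136200 ≤ $159880, so no add-on is due.

$0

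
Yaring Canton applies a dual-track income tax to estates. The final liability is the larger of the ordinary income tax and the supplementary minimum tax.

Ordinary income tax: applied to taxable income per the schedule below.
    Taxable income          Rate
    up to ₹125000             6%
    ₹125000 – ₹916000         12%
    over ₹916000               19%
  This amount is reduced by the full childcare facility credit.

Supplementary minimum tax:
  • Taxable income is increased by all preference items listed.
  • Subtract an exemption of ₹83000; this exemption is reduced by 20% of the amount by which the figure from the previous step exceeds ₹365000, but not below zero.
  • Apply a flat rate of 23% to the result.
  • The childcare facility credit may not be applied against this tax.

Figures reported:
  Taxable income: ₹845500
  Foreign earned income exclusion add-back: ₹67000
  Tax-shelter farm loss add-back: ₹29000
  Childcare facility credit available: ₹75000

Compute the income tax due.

Ordinary income tax:
  ₹125000 × 6% = ₹7500
  ₹720500 × 12% = ₹86460
  → ₹93960
  Less childcare facility credit ₹75000 → ₹18960

Supplementary minimum tax:
  Adjusted income: ₹845500 + ₹67000 + ₹29000 = ₹941500
  Exemption: 20% × (₹941500 − ₹365000) = ₹115300 ≥ ₹83000, so the exemption is fully phased out
  Base: ₹941500 − ₹0 = ₹941500
  ₹941500 × 23% = ₹216545

₹216545 > ₹18960, so the supplementary minimum tax is the binding amount.

₹216545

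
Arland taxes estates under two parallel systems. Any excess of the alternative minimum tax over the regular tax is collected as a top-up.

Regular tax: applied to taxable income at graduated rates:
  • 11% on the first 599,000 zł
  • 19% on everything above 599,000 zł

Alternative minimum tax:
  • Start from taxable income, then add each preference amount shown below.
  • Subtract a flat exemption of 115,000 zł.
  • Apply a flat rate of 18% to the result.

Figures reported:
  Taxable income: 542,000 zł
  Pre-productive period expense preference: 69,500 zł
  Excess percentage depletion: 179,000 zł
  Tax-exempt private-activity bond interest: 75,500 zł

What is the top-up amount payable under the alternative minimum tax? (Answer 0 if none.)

Regular tax:
  542,000 zł × 11% = 59,620 zł

Alternative minimum tax:
  Adjusted income: 542,000 zł + 69,500 zł + 179,000 zł + 75,500 zł = 866,000 zł
  Less exemption 115,000 zł → base 751,000 zł
  751,000 zł × 18% = 135,180 zł

Excess of alternative minimum tax over regular tax: 135,180 zł − 59,620 zł = 75,560 zł.

75,560 zł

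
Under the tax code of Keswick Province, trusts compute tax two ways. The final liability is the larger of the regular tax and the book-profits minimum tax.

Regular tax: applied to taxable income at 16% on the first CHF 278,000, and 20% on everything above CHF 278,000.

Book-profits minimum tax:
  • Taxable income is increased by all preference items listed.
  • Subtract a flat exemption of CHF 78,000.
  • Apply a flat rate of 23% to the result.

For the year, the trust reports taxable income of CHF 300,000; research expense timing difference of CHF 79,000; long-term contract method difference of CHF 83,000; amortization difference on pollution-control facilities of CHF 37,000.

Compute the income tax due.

Regular tax:
  CHF 278,000 × 16% = CHF 44,480
  CHF 22,000 × 20% = CHF 4,400
  → CHF 48,880

Book-profits minimum tax:
  Adjusted income: CHF 300,000 + CHF 79,000 + CHF 83,000 + CHF 37,000 = CHF 499,000
  Less exemption CHF 78,000 → base CHF 421,000
  CHF 421,000 × 23% = CHF 96,830

CHF 96,830 > CHF 48,880, so the book-profits minimum tax is the binding amount.

CHF 96,830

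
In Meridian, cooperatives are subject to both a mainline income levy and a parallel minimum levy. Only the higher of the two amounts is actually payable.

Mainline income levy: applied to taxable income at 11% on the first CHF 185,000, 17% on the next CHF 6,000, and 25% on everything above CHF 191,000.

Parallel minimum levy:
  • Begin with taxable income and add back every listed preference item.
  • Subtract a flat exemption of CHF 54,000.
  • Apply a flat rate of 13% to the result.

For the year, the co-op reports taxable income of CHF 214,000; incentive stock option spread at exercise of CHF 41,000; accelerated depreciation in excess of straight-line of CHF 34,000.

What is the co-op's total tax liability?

CHF 30,550

Mainline income levy:
  CHF 185,000 × 11% = CHF 20,350
  CHF 6,000 × 17% = CHF 1,020
  CHF 23,000 × 25% = CHF 5,750
  → CHF 27,120

Parallel minimum levy:
  Adjusted income: CHF 214,000 + CHF 41,000 + CHF 34,000 = CHF 289,000
  Less exemption CHF 54,000 → base CHF 235,000
  CHF 235,000 × 13% = CHF 30,550

CHF 30,550 > CHF 27,120, so the parallel minimum levy is the binding amount.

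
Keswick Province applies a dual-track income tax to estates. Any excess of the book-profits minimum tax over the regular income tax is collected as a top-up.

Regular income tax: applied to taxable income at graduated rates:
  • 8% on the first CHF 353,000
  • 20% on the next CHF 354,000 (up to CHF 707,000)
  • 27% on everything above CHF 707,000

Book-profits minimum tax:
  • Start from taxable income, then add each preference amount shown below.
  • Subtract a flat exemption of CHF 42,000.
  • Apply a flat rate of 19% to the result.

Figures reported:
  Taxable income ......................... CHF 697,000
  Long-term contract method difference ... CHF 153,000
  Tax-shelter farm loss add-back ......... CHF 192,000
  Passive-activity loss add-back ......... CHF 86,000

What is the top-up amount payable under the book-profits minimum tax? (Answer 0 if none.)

Book-profits minimum tax:
  Adjusted income: CHF 697,000 + CHF 153,000 + CHF 192,000 + CHF 86,000 = CHF 1,128,000
  Less exemption CHF 42,000 → base CHF 1,086,000
  CHF 1,086,000 × 19% = CHF 206,340

Regular income tax:
  CHF 353,000 × 8% = CHF 28,240
  CHF 344,000 × 20% = CHF 68,800
  → CHF 97,040

Excess of book-profits minimum tax over regular income tax: CHF 206,340 − CHF 97,040 = CHF 109,300.

CHF 109,300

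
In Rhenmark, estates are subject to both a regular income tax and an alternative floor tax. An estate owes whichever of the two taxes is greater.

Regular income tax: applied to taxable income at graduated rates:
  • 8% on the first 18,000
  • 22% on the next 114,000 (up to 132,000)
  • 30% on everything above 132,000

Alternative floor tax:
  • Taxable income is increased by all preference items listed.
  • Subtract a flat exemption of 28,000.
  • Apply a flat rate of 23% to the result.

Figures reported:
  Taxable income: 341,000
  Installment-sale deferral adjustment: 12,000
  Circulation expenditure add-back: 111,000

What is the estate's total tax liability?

Alternative floor tax:
  Adjusted income: 341,000 + 12,000 + 111,000 = 464,000
  Less exemption 28,000 → base 436,000
  436,000 × 23% = 100,280

Regular income tax:
  18,000 × 8% = 1,440
  114,000 × 22% = 25,080
  209,000 × 30% = 62,700
  → 89,220

100,280 > 89,220, so the alternative floor tax is the binding amount.

100,280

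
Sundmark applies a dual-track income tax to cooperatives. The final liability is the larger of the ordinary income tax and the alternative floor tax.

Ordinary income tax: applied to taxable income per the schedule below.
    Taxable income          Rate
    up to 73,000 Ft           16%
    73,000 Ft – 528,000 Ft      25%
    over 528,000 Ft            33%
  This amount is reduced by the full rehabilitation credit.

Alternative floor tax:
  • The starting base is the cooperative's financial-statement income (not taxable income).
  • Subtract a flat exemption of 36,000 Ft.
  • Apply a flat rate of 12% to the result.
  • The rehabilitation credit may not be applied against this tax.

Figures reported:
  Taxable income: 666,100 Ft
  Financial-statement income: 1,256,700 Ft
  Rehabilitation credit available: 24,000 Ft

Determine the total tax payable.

147,003 Ft

Alternative floor tax:
  Base (financial-statement income): 1,256,700 Ft
  Less exemption 36,000 Ft → base 1,220,700 Ft
  1,220,700 Ft × 12% = 146,484 Ft

Ordinary income tax:
  73,000 Ft × 16% = 11,680 Ft
  455,000 Ft × 25% = 113,750 Ft
  138,100 Ft × 33% = 45,573 Ft
  → 171,003 Ft
  Less rehabilitation credit 24,000 Ft → 147,003 Ft

147,003 Ft > 146,484 Ft, so the ordinary income tax governs.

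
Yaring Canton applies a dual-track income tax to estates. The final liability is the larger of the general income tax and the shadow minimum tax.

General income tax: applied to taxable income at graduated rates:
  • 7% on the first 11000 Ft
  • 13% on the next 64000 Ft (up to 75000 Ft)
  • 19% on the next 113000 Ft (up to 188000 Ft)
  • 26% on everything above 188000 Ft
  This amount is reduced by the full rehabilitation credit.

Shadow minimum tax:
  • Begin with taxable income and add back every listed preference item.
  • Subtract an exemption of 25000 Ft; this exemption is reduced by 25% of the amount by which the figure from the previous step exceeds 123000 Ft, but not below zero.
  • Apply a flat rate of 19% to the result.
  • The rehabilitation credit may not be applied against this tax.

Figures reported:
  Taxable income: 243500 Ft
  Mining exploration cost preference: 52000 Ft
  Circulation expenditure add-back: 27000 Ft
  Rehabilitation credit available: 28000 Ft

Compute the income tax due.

61275 Ft

General income tax:
  11000 Ft × 7% = 770 Ft
  64000 Ft × 13% = 8320 Ft
  113000 Ft × 19% = 21470 Ft
  55500 Ft × 26% = 14430 Ft
  → 44990 Ft
  Less rehabilitation credit 28000 Ft → 16990 Ft

Shadow minimum tax:
  Adjusted income: 243500 Ft + 52000 Ft + 27000 Ft = 322500 Ft
  Exemption: 25% × (322500 Ft − 123000 Ft) = 49875 Ft ≥ 25000 Ft, so the exemption is fully phased out
  Base: 322500 Ft − 0 Ft = 322500 Ft
  322500 Ft × 19% = 61275 Ft

61275 Ft > 16990 Ft, so the shadow minimum tax is the binding amount.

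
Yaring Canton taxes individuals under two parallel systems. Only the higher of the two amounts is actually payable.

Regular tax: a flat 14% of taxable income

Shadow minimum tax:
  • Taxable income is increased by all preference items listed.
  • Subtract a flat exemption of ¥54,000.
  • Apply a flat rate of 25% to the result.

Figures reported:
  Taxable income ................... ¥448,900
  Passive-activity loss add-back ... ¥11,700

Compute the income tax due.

Shadow minimum tax:
  Adjusted income: ¥448,900 + ¥11,700 = ¥460,600
  Less exemption ¥54,000 → base ¥406,600
  ¥406,600 × 25% = ¥101,650

Regular tax:
  ¥448,900 × 14% = ¥62,846

¥101,650 > ¥62,846, so the shadow minimum tax is the binding amount.

¥101,650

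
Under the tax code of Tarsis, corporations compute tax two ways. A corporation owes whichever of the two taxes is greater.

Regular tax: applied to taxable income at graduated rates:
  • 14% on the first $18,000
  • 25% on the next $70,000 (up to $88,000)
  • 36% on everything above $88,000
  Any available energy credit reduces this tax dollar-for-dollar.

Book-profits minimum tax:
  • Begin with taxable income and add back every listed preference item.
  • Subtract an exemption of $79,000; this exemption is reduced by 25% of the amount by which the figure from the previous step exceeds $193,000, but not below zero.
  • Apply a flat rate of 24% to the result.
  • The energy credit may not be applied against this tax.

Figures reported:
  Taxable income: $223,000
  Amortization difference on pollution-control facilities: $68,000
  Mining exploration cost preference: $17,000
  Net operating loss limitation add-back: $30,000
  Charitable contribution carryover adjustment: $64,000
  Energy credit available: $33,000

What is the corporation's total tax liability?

$90,060

Book-profits minimum tax:
  Adjusted income: $223,000 + $68,000 + $17,000 + $30,000 + $64,000 = $402,000
  Exemption: $79,000 − 25% × ($402,000 − $193,000) = $79,000 − $52,250 = $26,750
  Base: $402,000 − $26,750 = $375,250
  $375,250 × 24% = $90,060

Regular tax:
  $18,000 × 14% = $2,520
  $70,000 × 25% = $17,500
  $135,000 × 36% = $48,600
  → $68,620
  Less energy credit $33,000 → $35,620

$90,060 > $35,620, so the book-profits minimum tax is the binding amount.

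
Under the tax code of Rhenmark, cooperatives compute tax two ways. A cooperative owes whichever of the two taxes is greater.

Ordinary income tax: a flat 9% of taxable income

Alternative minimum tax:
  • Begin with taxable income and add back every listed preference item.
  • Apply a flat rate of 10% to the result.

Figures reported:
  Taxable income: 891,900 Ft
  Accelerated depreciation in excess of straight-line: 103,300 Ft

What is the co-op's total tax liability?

99,520 Ft

Ordinary income tax:
  891,900 Ft × 9% = 80,271 Ft

Alternative minimum tax:
  Adjusted income: 891,900 Ft + 103,300 Ft = 995,200 Ft
  995,200 Ft × 10% = 99,520 Ft

99,520 Ft > 80,271 Ft, so the alternative minimum tax is the binding amount.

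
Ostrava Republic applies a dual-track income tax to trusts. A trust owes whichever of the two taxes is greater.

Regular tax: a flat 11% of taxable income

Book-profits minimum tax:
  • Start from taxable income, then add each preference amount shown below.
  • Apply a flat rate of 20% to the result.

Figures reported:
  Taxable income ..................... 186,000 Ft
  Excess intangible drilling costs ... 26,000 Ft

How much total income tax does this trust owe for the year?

Book-profits minimum tax:
  Adjusted income: 186,000 Ft + 26,000 Ft = 212,000 Ft
  212,000 Ft × 20% = 42,400 Ft

Regular tax:
  186,000 Ft × 11% = 20,460 Ft

42,400 Ft > 20,460 Ft, so the book-profits minimum tax is the binding amount.

42,400 Ft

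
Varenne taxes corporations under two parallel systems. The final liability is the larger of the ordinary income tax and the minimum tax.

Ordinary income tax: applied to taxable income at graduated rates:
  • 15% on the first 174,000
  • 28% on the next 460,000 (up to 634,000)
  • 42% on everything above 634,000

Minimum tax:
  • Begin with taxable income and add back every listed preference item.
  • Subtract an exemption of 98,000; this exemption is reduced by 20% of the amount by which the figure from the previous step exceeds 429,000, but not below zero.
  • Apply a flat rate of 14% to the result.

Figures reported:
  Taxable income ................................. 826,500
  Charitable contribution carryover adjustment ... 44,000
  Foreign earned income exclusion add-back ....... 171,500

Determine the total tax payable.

235,750

Minimum tax:
  Adjusted income: 826,500 + 44,000 + 171,500 = 1,042,000
  Exemption: 20% × (1,042,000 − 429,000) = 122,600 ≥ 98,000, so the exemption is fully phased out
  Base: 1,042,000 − 0 = 1,042,000
  1,042,000 × 14% = 145,880

Ordinary income tax:
  174,000 × 15% = 26,100
  460,000 × 28% = 128,800
  192,500 × 42% = 80,850
  → 235,750

235,750 > 145,880, so the ordinary income tax governs.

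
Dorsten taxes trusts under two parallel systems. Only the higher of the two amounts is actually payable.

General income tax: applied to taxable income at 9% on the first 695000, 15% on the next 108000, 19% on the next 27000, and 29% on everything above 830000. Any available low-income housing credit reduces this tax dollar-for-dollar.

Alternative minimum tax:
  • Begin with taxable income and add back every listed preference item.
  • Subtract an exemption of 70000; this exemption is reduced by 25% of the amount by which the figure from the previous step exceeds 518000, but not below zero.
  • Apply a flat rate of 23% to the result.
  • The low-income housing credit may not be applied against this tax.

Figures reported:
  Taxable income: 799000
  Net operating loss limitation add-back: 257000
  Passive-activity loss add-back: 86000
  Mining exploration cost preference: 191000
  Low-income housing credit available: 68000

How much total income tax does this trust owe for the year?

Alternative minimum tax:
  Adjusted income: 799000 + 257000 + 86000 + 191000 = 1333000
  Exemption: 25% × (1333000 − 518000) = 203750 ≥ 70000, so the exemption is fully phased out
  Base: 1333000 − 0 = 1333000
  1333000 × 23% = 306590

General income tax:
  695000 × 9% = 62550
  104000 × 15% = 15600
  → 78150
  Less low-income housing credit 68000 → 10150

306590 > 10150, so the alternative minimum tax is the binding amount.

306590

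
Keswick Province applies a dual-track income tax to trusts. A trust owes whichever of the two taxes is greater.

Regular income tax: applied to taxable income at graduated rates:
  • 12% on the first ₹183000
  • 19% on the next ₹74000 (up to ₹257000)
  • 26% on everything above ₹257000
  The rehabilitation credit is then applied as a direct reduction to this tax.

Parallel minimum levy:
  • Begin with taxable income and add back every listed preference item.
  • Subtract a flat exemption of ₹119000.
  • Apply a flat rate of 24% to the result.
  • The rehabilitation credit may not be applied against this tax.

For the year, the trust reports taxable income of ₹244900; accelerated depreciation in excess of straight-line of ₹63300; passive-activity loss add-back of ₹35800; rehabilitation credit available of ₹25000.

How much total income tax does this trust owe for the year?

₹54000

Parallel minimum levy:
  Adjusted income: ₹244900 + ₹63300 + ₹35800 = ₹344000
  Less exemption ₹119000 → base ₹225000
  ₹225000 × 24% = ₹54000

Regular income tax:
  ₹183000 × 12% = ₹21960
  ₹61900 × 19% = ₹11761
  → ₹33721
  Less rehabilitation credit ₹25000 → ₹8721

₹54000 > ₹8721, so the parallel minimum levy is the binding amount.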